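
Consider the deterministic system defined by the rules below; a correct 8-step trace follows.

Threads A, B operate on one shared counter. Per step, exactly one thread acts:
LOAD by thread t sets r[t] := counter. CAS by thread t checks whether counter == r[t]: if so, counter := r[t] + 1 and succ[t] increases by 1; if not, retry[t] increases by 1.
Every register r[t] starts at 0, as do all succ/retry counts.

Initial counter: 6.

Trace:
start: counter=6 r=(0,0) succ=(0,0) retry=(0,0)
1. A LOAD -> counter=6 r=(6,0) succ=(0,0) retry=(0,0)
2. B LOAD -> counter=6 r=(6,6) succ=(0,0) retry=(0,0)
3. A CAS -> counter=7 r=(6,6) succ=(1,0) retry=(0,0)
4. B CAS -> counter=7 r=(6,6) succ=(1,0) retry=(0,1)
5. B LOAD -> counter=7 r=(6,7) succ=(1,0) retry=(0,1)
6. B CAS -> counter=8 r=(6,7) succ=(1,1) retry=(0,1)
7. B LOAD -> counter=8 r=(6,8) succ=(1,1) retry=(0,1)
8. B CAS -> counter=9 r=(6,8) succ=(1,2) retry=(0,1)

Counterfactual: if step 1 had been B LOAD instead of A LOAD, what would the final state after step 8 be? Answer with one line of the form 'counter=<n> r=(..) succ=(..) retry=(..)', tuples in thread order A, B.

counter=9 r=(0,8) succ=(0,3) retry=(1,0)

(re-executing from step 1 with the substitution; state before step 1: counter=6 r=(0,0) succ=(0,0) retry=(0,0))
1. B LOAD -> counter=6 r=(0,6) succ=(0,0) retry=(0,0)
2. B LOAD -> counter=6 r=(0,6) succ=(0,0) retry=(0,0)
3. A CAS -> counter=6 r=(0,6) succ=(0,0) retry=(1,0)
4. B CAS -> counter=7 r=(0,6) succ=(0,1) retry=(1,0)
5. B LOAD -> counter=7 r=(0,7) succ=(0,1) retry=(1,0)
6. B CAS -> counter=8 r=(0,7) succ=(0,2) retry=(1,0)
7. B LOAD -> counter=8 r=(0,8) succ=(0,2) retry=(1,0)
8. B CAS -> counter=9 r=(0,8) succ=(0,3) retry=(1,0)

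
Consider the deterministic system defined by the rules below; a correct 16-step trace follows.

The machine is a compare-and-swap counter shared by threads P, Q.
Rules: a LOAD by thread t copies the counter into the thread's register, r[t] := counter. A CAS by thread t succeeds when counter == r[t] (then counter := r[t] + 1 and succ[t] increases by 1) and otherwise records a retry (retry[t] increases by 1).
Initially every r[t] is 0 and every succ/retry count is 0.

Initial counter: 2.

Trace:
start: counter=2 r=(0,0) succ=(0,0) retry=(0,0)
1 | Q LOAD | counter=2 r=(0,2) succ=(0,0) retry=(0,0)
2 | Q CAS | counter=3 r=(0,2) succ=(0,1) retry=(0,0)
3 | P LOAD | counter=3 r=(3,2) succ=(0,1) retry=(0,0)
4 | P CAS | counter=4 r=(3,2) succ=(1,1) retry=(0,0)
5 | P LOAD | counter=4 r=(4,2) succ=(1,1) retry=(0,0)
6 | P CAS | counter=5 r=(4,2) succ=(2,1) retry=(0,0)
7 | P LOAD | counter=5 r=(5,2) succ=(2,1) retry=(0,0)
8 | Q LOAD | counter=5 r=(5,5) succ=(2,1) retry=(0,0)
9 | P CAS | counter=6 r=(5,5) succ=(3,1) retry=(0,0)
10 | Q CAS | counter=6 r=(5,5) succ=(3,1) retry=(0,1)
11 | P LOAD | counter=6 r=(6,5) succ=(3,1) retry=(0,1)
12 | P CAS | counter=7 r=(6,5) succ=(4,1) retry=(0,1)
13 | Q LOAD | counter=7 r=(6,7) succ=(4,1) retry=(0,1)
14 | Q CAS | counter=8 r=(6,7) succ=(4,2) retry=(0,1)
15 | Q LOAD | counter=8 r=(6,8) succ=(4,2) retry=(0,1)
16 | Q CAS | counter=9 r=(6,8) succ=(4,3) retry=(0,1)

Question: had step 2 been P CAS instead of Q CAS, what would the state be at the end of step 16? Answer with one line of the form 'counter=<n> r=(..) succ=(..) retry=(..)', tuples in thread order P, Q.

counter=8 r=(5,7) succ=(4,2) retry=(1,1)

(re-executing from step 2 with the substitution; state before step 2: counter=2 r=(0,2) succ=(0,0) retry=(0,0))
2 | P CAS | counter=2 r=(0,2) succ=(0,0) retry=(1,0)
3 | P LOAD | counter=2 r=(2,2) succ=(0,0) retry=(1,0)
4 | P CAS | counter=3 r=(2,2) succ=(1,0) retry=(1,0)
5 | P LOAD | counter=3 r=(3,2) succ=(1,0) retry=(1,0)
6 | P CAS | counter=4 r=(3,2) succ=(2,0) retry=(1,0)
7 | P LOAD | counter=4 r=(4,2) succ=(2,0) retry=(1,0)
8 | Q LOAD | counter=4 r=(4,4) succ=(2,0) retry=(1,0)
9 | P CAS | counter=5 r=(4,4) succ=(3,0) retry=(1,0)
10 | Q CAS | counter=5 r=(4,4) succ=(3,0) retry=(1,1)
11 | P LOAD | counter=5 r=(5,4) succ=(3,0) retry=(1,1)
12 | P CAS | counter=6 r=(5,4) succ=(4,0) retry=(1,1)
13 | Q LOAD | counter=6 r=(5,6) succ=(4,0) retry=(1,1)
14 | Q CAS | counter=7 r=(5,6) succ=(4,1) retry=(1,1)
15 | Q LOAD | counter=7 r=(5,7) succ=(4,1) retry=(1,1)
16 | Q CAS | counter=8 r=(5,7) succ=(4,2) retry=(1,1)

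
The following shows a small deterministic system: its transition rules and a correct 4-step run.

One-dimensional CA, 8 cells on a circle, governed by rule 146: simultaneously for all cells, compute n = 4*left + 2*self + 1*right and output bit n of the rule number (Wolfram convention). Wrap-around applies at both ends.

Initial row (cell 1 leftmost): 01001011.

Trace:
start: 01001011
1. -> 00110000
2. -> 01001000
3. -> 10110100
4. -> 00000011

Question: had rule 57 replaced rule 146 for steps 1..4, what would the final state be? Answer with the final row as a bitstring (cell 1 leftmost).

01010101

(re-executing steps 1..4 under rule 57; state before step 1: 01001011)
1. -> 10100110
2. -> 01010101
3. -> 10101010
4. -> 01010101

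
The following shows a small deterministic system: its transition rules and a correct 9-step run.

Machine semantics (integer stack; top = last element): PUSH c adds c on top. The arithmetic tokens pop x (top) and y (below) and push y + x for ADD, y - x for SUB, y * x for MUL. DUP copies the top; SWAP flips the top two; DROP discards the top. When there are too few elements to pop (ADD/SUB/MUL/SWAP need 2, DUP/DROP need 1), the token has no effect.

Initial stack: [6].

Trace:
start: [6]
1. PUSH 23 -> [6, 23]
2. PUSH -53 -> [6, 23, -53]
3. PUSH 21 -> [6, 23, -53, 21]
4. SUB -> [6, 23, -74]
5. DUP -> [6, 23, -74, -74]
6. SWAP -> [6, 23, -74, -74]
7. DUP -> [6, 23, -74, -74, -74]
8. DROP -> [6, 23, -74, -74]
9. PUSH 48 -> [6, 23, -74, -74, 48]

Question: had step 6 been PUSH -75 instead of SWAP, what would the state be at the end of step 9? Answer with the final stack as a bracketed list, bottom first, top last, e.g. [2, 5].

[6, 23, -74, -74, -75, 48]

(re-executing from step 6 with the substitution; state before step 6: [6, 23, -74, -74])
6. PUSH -75 -> [6, 23, -74, -74, -75]
7. DUP -> [6, 23, -74, -74, -75, -75]
8. DROP -> [6, 23, -74, -74, -75]
9. PUSH 48 -> [6, 23, -74, -74, -75, 48]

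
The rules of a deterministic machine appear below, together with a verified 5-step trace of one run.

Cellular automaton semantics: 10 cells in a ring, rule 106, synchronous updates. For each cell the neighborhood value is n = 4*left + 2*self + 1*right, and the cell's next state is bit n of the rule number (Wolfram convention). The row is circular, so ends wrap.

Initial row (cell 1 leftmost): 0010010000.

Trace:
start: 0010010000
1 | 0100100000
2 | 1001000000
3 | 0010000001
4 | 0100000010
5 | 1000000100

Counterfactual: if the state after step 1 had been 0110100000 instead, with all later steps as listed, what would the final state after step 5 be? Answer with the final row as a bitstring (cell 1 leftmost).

1100000110

state after step 1 := 0110100000
2 | 1111000000
3 | 1001000001
4 | 1010000011
5 | 1100000110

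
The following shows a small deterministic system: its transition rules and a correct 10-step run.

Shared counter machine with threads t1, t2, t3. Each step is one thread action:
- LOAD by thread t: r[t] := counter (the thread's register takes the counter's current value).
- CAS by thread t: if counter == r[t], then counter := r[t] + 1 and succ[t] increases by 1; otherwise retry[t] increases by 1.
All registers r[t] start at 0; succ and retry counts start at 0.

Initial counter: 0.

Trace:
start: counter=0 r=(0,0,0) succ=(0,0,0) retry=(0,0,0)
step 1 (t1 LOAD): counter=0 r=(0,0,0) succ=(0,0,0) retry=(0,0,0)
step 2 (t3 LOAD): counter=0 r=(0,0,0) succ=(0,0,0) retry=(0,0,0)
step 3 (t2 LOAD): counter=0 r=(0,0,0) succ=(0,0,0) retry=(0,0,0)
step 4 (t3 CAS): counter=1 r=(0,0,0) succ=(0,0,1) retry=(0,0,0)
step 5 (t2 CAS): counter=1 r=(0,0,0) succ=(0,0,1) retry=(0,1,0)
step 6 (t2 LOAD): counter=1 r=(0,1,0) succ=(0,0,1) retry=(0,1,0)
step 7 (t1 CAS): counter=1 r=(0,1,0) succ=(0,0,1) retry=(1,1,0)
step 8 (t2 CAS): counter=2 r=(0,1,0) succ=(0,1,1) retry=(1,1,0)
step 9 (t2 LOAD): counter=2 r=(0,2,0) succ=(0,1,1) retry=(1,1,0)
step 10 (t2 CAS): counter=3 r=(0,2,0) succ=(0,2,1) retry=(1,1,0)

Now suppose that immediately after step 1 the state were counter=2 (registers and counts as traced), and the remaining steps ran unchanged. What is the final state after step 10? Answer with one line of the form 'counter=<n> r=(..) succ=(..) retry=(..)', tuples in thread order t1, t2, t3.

state after step 1 := counter=2 r=(0,0,0) succ=(0,0,0) retry=(0,0,0)
step 2 (t3 LOAD): counter=2 r=(0,0,2) succ=(0,0,0) retry=(0,0,0)
step 3 (t2 LOAD): counter=2 r=(0,2,2) succ=(0,0,0) retry=(0,0,0)
step 4 (t3 CAS): counter=3 r=(0,2,2) succ=(0,0,1) retry=(0,0,0)
step 5 (t2 CAS): counter=3 r=(0,2,2) succ=(0,0,1) retry=(0,1,0)
step 6 (t2 LOAD): counter=3 r=(0,3,2) succ=(0,0,1) retry=(0,1,0)
step 7 (t1 CAS): counter=3 r=(0,3,2) succ=(0,0,1) retry=(1,1,0)
step 8 (t2 CAS): counter=4 r=(0,3,2) succ=(0,1,1) retry=(1,1,0)
step 9 (t2 LOAD): counter=4 r=(0,4,2) succ=(0,1,1) retry=(1,1,0)
step 10 (t2 CAS): counter=5 r=(0,4,2) succ=(0,2,1) retry=(1,1,0)

counter=5 r=(0,4,2) succ=(0,2,1) retry=(1,1,0)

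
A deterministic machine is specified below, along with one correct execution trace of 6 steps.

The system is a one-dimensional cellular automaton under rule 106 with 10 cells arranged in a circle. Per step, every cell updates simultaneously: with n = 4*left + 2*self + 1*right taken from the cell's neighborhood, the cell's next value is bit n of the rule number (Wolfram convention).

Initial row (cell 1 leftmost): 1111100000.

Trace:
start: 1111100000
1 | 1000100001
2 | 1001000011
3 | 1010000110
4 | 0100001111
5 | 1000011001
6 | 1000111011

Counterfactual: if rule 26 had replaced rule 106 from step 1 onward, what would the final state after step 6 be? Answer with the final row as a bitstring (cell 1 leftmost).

1010110100

(re-executing steps 1..6 under rule 26; state before step 1: 1111100000)
1 | 1000010001
2 | 0100101011
3 | 0011000010
4 | 0110100101
5 | 0100011000
6 | 1010110100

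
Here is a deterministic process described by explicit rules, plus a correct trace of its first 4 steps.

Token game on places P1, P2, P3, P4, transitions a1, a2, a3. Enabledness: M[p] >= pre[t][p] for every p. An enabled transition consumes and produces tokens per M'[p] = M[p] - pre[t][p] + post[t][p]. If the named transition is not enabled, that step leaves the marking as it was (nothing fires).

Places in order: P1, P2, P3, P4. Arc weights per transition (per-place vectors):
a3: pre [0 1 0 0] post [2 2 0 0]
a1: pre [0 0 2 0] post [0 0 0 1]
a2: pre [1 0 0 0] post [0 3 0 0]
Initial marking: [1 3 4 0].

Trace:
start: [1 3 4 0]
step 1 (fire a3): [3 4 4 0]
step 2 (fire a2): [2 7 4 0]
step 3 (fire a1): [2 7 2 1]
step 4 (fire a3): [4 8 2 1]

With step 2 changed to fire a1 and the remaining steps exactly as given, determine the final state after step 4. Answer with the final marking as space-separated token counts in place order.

5 5 0 2

(re-executing from step 2 with the substitution; state before step 2: [3 4 4 0])
step 2 (fire a1): [3 4 2 1]
step 3 (fire a1): [3 4 0 2]
step 4 (fire a3): [5 5 0 2]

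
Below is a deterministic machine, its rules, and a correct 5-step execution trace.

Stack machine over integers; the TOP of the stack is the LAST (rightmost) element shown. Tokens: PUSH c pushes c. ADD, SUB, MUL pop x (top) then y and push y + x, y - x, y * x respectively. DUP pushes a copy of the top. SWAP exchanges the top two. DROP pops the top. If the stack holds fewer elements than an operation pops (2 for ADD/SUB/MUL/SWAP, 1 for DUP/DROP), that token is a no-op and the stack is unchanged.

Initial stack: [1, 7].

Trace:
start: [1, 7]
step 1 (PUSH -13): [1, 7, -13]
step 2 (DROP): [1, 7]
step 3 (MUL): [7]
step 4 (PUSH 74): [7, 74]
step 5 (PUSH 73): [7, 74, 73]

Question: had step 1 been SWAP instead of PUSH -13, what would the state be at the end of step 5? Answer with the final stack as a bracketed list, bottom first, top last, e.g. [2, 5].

[7, 74, 73]

(re-executing from step 1 with the substitution; state before step 1: [1, 7])
step 1 (SWAP): [7, 1]
step 2 (DROP): [7]
step 3 (MUL): [7]
step 4 (PUSH 74): [7, 74]
step 5 (PUSH 73): [7, 74, 73]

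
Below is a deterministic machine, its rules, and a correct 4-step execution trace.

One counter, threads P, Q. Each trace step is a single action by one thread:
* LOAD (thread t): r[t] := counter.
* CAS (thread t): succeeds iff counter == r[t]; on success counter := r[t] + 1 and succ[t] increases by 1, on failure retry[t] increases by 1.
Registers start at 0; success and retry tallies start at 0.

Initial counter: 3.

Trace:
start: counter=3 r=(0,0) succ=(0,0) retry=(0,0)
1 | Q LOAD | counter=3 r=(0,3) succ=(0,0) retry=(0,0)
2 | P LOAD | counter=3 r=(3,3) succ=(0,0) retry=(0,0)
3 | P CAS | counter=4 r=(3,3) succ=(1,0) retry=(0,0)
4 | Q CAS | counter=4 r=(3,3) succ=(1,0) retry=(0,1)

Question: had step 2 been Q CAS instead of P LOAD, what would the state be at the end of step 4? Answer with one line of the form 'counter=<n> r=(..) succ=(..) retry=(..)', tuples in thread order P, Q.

(re-executing from step 2 with the substitution; state before step 2: counter=3 r=(0,3) succ=(0,0) retry=(0,0))
2 | Q CAS | counter=4 r=(0,3) succ=(0,1) retry=(0,0)
3 | P CAS | counter=4 r=(0,3) succ=(0,1) retry=(1,0)
4 | Q CAS | counter=4 r=(0,3) succ=(0,1) retry=(1,1)

counter=4 r=(0,3) succ=(0,1) retry=(1,1)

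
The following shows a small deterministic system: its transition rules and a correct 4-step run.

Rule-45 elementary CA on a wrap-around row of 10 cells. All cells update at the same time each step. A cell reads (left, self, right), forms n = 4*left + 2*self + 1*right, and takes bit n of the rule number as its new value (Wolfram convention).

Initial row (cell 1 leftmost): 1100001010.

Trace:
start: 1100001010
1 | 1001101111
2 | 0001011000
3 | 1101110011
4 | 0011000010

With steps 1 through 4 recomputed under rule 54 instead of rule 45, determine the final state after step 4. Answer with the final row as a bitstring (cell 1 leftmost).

1000111011

(re-executing steps 1..4 under rule 54; state before step 1: 1100001010)
1 | 0010011111
2 | 1111100000
3 | 0000010001
4 | 1000111011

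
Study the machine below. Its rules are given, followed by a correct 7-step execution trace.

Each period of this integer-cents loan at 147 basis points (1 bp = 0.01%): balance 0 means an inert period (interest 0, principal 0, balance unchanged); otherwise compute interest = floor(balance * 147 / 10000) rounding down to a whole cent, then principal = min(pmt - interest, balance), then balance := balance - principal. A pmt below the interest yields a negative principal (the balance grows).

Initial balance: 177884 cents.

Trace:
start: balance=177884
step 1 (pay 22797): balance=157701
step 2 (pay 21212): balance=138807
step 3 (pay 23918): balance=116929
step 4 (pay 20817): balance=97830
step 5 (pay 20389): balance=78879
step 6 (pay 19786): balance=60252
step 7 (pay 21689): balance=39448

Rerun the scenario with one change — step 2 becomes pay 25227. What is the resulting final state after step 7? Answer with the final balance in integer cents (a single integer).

35129

(re-executing from step 2 with the substitution; state before step 2: balance=157701)
step 2 (pay 25227): balance=134792
step 3 (pay 23918): balance=112855
step 4 (pay 20817): balance=93696
step 5 (pay 20389): balance=74684
step 6 (pay 19786): balance=55995
step 7 (pay 21689): balance=35129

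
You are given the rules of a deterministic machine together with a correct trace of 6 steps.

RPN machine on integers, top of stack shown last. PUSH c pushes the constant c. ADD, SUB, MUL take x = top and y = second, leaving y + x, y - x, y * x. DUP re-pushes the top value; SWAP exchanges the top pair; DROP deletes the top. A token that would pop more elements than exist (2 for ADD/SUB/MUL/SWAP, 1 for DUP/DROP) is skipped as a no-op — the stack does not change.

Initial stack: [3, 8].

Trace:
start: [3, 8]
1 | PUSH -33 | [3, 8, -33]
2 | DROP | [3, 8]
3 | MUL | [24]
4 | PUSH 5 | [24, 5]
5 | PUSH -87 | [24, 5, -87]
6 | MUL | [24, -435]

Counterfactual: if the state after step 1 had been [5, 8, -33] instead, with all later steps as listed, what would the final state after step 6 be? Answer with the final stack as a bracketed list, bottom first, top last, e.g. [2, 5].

[40, -435]

state after step 1 := [5, 8, -33]
2 | DROP | [5, 8]
3 | MUL | [40]
4 | PUSH 5 | [40, 5]
5 | PUSH -87 | [40, 5, -87]
6 | MUL | [40, -435]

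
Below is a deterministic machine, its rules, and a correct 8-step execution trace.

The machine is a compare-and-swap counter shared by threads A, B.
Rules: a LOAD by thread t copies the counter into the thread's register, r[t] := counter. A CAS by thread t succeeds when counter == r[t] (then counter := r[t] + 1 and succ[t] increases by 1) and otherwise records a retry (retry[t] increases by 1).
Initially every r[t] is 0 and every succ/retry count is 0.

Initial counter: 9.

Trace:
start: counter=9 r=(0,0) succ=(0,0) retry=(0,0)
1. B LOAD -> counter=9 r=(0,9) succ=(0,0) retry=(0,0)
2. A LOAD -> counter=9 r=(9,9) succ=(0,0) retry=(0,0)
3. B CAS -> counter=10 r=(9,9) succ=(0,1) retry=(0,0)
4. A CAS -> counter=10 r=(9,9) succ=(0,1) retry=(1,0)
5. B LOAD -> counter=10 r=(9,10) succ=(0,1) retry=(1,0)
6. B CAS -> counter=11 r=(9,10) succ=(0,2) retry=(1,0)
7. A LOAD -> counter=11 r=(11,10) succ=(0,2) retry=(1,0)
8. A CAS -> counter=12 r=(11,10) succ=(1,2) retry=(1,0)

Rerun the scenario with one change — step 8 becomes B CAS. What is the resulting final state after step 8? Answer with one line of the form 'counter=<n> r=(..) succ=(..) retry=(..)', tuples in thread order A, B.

counter=11 r=(11,10) succ=(0,2) retry=(1,1)

(re-executing from step 8 with the substitution; state before step 8: counter=11 r=(11,10) succ=(0,2) retry=(1,0))
8. B CAS -> counter=11 r=(11,10) succ=(0,2) retry=(1,1)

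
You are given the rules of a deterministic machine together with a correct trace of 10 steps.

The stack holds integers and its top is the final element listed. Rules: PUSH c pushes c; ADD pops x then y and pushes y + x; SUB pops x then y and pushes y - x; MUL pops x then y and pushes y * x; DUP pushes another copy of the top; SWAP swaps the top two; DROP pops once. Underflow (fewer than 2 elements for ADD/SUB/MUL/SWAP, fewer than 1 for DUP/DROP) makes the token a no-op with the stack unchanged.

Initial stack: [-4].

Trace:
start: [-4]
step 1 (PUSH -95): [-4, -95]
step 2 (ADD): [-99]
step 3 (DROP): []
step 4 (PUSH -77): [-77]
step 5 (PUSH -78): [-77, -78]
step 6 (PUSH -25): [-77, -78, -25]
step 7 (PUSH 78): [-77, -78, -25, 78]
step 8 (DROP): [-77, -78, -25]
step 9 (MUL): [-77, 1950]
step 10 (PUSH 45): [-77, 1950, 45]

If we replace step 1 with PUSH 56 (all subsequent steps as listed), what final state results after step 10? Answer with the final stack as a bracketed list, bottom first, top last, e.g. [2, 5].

[-77, 1950, 45]

(re-executing from step 1 with the substitution; state before step 1: [-4])
step 1 (PUSH 56): [-4, 56]
step 2 (ADD): [52]
step 3 (DROP): []
step 4 (PUSH -77): [-77]
step 5 (PUSH -78): [-77, -78]
step 6 (PUSH -25): [-77, -78, -25]
step 7 (PUSH 78): [-77, -78, -25, 78]
step 8 (DROP): [-77, -78, -25]
step 9 (MUL): [-77, 1950]
step 10 (PUSH 45): [-77, 1950, 45]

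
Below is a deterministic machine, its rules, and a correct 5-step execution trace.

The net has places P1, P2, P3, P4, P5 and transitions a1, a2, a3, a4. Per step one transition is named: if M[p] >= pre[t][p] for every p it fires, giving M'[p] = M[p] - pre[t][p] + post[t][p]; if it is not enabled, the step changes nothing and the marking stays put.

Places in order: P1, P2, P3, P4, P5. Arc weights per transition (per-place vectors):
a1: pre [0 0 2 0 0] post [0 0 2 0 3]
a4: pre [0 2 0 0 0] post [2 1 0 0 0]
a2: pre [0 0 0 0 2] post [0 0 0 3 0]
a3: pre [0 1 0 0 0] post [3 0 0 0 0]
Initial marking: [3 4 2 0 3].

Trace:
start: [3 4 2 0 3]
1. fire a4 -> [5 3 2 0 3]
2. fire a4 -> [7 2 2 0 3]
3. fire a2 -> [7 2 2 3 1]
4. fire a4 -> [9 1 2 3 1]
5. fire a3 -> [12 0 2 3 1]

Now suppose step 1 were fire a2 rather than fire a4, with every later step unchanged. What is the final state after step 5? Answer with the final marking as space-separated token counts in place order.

10 1 2 3 1

(re-executing from step 1 with the substitution; state before step 1: [3 4 2 0 3])
1. fire a2 -> [3 4 2 3 1]
2. fire a4 -> [5 3 2 3 1]
3. fire a2 -> [5 3 2 3 1]
4. fire a4 -> [7 2 2 3 1]
5. fire a3 -> [10 1 2 3 1]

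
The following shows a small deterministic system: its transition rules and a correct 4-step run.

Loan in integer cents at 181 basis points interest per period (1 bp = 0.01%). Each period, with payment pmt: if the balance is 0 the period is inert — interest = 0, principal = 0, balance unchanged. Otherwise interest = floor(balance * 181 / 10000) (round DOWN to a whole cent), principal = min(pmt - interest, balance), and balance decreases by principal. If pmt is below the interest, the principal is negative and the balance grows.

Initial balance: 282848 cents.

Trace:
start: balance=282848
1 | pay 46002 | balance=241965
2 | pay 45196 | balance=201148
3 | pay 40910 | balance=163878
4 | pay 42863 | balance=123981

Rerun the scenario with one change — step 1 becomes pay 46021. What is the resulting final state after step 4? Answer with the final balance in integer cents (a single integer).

(re-executing from step 1 with the substitution; state before step 1: balance=282848)
1 | pay 46021 | balance=241946
2 | pay 45196 | balance=201129
3 | pay 40910 | balance=163859
4 | pay 42863 | balance=123961

123961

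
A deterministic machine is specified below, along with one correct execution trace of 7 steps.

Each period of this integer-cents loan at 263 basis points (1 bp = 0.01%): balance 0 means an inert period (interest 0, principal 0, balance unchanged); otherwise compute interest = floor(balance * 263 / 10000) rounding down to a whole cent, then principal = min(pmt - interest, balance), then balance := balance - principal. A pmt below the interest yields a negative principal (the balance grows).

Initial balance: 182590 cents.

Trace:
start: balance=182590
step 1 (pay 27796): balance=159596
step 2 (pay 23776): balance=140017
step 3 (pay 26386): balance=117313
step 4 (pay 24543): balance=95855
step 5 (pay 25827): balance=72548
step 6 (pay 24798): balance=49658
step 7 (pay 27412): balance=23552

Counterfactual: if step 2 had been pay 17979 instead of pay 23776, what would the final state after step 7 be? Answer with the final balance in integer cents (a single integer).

(re-executing from step 2 with the substitution; state before step 2: balance=159596)
step 2 (pay 17979): balance=145814
step 3 (pay 26386): balance=123262
step 4 (pay 24543): balance=101960
step 5 (pay 25827): balance=78814
step 6 (pay 24798): balance=56088
step 7 (pay 27412): balance=30151

30151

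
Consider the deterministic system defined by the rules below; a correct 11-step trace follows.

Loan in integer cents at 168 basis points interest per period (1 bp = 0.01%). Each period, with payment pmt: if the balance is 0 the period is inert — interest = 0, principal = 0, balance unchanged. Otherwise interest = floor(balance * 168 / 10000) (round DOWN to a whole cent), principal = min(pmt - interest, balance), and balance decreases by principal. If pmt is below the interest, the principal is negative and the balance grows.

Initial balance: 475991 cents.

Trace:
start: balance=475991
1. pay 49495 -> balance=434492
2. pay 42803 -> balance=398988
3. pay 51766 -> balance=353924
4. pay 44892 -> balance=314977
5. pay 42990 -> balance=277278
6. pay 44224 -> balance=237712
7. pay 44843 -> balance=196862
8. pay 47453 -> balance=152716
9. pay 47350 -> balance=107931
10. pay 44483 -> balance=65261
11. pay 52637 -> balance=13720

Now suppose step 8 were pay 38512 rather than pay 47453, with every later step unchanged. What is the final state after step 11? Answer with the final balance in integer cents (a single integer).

23118

(re-executing from step 8 with the substitution; state before step 8: balance=196862)
8. pay 38512 -> balance=161657
9. pay 47350 -> balance=117022
10. pay 44483 -> balance=74504
11. pay 52637 -> balance=23118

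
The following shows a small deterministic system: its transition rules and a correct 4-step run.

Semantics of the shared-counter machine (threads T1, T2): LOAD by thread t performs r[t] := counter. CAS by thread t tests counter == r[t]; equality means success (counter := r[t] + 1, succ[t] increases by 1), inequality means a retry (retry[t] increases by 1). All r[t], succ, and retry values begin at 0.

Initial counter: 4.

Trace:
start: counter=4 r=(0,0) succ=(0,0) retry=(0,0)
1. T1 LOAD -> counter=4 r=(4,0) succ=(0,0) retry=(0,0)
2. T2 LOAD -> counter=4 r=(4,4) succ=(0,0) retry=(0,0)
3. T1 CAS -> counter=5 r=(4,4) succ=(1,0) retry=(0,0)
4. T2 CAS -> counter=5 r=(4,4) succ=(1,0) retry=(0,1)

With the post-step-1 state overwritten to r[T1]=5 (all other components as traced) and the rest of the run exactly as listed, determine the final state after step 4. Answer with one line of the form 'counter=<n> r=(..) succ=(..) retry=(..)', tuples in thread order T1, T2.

state after step 1 := counter=4 r=(5,0) succ=(0,0) retry=(0,0)
2. T2 LOAD -> counter=4 r=(5,4) succ=(0,0) retry=(0,0)
3. T1 CAS -> counter=4 r=(5,4) succ=(0,0) retry=(1,0)
4. T2 CAS -> counter=5 r=(5,4) succ=(0,1) retry=(1,0)

counter=5 r=(5,4) succ=(0,1) retry=(1,0)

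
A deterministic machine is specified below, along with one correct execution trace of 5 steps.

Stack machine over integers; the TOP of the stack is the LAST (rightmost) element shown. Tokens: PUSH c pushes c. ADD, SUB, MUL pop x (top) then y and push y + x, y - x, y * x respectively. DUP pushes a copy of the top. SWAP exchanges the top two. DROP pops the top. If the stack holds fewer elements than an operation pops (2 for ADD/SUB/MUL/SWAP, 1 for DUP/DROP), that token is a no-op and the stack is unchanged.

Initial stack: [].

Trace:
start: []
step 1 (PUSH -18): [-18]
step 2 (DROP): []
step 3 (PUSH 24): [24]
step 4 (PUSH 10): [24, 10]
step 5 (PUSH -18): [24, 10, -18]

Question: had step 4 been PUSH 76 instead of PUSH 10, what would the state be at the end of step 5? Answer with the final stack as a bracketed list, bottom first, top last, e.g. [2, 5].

[24, 76, -18]

(re-executing from step 4 with the substitution; state before step 4: [24])
step 4 (PUSH 76): [24, 76]
step 5 (PUSH -18): [24, 76, -18]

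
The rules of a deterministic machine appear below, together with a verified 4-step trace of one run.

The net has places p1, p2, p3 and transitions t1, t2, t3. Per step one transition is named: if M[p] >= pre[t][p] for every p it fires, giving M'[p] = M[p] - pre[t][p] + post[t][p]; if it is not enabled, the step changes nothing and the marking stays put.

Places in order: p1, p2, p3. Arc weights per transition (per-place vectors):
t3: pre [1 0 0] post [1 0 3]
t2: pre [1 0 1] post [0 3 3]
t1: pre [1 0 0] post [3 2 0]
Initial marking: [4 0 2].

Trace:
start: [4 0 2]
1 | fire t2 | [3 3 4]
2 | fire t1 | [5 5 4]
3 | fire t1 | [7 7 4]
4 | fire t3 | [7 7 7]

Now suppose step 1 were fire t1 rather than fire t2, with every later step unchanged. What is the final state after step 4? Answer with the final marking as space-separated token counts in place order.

10 6 5

(re-executing from step 1 with the substitution; state before step 1: [4 0 2])
1 | fire t1 | [6 2 2]
2 | fire t1 | [8 4 2]
3 | fire t1 | [10 6 2]
4 | fire t3 | [10 6 5]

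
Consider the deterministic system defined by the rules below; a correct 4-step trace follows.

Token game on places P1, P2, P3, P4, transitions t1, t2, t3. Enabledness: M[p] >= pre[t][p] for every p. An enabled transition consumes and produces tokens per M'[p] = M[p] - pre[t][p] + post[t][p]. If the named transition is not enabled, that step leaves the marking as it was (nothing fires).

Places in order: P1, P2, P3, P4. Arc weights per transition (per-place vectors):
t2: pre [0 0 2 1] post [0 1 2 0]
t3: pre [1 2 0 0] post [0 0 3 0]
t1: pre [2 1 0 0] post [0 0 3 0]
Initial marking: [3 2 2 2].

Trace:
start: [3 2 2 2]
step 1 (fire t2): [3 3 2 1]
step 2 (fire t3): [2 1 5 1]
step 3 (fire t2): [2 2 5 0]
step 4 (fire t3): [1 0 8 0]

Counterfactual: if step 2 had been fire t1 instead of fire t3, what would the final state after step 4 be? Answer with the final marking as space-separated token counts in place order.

0 1 8 0

(re-executing from step 2 with the substitution; state before step 2: [3 3 2 1])
step 2 (fire t1): [1 2 5 1]
step 3 (fire t2): [1 3 5 0]
step 4 (fire t3): [0 1 8 0]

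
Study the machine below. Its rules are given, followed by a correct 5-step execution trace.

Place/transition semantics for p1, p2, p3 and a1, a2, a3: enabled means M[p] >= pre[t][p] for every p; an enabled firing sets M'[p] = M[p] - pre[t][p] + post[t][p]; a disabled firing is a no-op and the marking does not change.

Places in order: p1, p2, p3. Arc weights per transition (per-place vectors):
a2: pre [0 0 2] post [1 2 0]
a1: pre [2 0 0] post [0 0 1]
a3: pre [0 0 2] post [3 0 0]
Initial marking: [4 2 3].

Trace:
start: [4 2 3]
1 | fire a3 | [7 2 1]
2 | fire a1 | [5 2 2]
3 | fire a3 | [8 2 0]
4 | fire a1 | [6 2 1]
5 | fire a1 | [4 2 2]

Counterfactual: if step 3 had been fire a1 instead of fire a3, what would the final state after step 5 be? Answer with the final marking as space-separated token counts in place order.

1 2 4

(re-executing from step 3 with the substitution; state before step 3: [5 2 2])
3 | fire a1 | [3 2 3]
4 | fire a1 | [1 2 4]
5 | fire a1 | [1 2 4]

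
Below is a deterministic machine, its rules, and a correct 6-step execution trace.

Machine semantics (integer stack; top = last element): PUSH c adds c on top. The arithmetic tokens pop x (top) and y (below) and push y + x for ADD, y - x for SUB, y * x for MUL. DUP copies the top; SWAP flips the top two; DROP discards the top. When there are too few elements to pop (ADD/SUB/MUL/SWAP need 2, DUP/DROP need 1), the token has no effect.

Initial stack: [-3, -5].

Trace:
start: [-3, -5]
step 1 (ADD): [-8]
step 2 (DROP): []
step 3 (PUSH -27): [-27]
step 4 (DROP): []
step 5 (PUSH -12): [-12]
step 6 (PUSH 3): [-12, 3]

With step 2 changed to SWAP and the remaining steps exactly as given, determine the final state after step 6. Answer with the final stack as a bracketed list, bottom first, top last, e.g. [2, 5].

[-8, -12, 3]

(re-executing from step 2 with the substitution; state before step 2: [-8])
step 2 (SWAP): [-8]
step 3 (PUSH -27): [-8, -27]
step 4 (DROP): [-8]
step 5 (PUSH -12): [-8, -12]
step 6 (PUSH 3): [-8, -12, 3]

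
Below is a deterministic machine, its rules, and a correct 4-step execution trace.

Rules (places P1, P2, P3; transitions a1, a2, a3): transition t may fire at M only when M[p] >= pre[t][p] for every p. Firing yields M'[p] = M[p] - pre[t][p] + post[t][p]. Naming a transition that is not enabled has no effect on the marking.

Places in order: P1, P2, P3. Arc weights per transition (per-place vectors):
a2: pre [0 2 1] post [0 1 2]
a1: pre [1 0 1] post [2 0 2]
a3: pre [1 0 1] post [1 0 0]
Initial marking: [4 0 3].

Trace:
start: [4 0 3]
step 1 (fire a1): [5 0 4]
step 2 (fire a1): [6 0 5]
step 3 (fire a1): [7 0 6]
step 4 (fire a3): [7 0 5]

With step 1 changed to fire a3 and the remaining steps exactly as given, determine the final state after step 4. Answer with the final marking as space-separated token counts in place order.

(re-executing from step 1 with the substitution; state before step 1: [4 0 3])
step 1 (fire a3): [4 0 2]
step 2 (fire a1): [5 0 3]
step 3 (fire a1): [6 0 4]
step 4 (fire a3): [6 0 3]

6 0 3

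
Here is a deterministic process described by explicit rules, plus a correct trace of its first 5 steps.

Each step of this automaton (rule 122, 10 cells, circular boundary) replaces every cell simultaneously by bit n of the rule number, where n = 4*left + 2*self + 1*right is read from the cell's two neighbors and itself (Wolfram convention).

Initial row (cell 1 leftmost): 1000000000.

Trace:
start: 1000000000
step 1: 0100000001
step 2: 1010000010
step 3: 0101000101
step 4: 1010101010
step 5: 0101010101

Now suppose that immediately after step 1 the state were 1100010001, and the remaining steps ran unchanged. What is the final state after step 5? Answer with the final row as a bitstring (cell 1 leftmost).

state after step 1 := 1100010001
step 2: 0110101011
step 3: 1111010111
step 4: 0001101100
step 5: 0011111110

0011111110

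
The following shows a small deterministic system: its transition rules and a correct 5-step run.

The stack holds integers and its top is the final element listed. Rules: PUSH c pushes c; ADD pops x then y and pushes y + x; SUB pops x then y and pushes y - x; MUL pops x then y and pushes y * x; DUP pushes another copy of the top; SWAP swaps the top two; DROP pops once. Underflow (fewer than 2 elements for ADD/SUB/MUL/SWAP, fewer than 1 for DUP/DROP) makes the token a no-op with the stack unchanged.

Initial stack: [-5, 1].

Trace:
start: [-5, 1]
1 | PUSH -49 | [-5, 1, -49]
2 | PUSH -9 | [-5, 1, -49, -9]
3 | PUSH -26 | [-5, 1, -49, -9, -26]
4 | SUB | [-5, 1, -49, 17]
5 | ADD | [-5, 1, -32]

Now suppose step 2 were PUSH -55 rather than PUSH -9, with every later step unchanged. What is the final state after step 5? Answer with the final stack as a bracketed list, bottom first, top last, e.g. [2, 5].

[-5, 1, -78]

(re-executing from step 2 with the substitution; state before step 2: [-5, 1, -49])
2 | PUSH -55 | [-5, 1, -49, -55]
3 | PUSH -26 | [-5, 1, -49, -55, -26]
4 | SUB | [-5, 1, -49, -29]
5 | ADD | [-5, 1, -78]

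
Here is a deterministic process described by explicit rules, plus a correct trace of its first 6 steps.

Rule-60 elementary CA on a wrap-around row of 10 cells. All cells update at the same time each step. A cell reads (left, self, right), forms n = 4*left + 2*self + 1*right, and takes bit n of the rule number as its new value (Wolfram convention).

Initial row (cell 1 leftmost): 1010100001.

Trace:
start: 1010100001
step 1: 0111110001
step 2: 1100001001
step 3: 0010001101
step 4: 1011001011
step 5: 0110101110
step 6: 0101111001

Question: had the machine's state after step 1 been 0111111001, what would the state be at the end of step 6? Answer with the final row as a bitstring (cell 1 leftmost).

1001110101

state after step 1 := 0111111001
step 2: 1100000101
step 3: 0010000111
step 4: 1011000100
step 5: 1110100110
step 6: 1001110101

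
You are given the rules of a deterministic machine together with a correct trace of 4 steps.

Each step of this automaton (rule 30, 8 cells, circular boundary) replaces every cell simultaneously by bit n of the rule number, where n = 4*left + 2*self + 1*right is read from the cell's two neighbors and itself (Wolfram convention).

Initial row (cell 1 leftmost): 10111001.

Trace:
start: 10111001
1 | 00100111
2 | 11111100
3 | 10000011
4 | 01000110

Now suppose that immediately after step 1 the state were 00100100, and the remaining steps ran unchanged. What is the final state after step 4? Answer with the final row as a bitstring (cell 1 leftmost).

state after step 1 := 00100100
2 | 01111110
3 | 11000001
4 | 00100011

00100011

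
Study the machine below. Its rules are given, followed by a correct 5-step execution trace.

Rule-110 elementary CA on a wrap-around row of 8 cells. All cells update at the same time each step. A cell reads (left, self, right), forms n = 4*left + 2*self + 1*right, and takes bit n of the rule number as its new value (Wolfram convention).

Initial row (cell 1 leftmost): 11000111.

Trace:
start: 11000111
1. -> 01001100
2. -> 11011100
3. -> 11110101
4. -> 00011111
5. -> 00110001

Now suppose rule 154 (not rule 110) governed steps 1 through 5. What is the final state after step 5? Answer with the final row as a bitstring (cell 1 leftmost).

11111010

(re-executing steps 1..5 under rule 154; state before step 1: 11000111)
1. -> 10101111
2. -> 00001111
3. -> 10011110
4. -> 01111100
5. -> 11111010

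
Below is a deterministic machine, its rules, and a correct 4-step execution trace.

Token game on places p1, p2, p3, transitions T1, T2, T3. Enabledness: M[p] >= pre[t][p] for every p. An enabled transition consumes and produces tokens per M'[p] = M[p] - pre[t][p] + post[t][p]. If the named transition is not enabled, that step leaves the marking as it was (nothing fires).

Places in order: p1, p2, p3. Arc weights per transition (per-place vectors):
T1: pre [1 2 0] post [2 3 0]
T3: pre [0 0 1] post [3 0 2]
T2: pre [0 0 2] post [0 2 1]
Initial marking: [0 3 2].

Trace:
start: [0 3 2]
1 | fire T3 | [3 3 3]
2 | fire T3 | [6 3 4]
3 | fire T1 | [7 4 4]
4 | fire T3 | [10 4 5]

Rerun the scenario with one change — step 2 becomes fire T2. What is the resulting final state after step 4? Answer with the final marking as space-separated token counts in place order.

(re-executing from step 2 with the substitution; state before step 2: [3 3 3])
2 | fire T2 | [3 5 2]
3 | fire T1 | [4 6 2]
4 | fire T3 | [7 6 3]

7 6 3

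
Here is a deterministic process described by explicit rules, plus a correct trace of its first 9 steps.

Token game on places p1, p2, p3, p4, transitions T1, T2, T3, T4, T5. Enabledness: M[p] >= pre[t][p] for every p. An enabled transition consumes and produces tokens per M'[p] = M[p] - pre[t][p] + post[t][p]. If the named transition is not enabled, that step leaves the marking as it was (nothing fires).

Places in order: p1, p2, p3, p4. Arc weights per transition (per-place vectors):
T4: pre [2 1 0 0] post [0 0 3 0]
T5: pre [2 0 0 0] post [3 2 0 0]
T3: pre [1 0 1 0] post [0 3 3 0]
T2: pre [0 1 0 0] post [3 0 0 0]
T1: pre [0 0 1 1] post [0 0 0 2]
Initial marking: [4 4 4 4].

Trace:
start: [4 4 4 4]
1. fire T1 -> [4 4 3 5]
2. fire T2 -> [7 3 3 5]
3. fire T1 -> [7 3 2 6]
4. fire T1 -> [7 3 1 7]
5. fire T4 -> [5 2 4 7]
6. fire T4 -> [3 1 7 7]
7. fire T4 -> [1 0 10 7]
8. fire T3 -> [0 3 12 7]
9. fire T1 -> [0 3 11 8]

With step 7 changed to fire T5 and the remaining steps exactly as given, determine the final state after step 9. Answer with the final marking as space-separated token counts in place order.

(re-executing from step 7 with the substitution; state before step 7: [3 1 7 7])
7. fire T5 -> [4 3 7 7]
8. fire T3 -> [3 6 9 7]
9. fire T1 -> [3 6 8 8]

3 6 8 8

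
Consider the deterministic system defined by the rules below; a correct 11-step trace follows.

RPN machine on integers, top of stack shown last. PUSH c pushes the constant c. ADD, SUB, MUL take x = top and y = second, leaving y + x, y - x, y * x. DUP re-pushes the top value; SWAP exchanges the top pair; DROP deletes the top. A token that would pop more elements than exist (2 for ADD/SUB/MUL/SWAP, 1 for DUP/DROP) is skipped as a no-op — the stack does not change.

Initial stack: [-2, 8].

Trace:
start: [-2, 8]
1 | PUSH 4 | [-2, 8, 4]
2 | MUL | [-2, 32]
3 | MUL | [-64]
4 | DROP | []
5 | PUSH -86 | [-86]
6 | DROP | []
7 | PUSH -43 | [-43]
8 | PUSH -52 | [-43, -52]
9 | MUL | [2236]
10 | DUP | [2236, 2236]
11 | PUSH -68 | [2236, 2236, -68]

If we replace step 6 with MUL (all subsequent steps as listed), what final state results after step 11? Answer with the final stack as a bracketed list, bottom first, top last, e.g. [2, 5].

[-86, 2236, 2236, -68]

(re-executing from step 6 with the substitution; state before step 6: [-86])
6 | MUL | [-86]
7 | PUSH -43 | [-86, -43]
8 | PUSH -52 | [-86, -43, -52]
9 | MUL | [-86, 2236]
10 | DUP | [-86, 2236, 2236]
11 | PUSH -68 | [-86, 2236, 2236, -68]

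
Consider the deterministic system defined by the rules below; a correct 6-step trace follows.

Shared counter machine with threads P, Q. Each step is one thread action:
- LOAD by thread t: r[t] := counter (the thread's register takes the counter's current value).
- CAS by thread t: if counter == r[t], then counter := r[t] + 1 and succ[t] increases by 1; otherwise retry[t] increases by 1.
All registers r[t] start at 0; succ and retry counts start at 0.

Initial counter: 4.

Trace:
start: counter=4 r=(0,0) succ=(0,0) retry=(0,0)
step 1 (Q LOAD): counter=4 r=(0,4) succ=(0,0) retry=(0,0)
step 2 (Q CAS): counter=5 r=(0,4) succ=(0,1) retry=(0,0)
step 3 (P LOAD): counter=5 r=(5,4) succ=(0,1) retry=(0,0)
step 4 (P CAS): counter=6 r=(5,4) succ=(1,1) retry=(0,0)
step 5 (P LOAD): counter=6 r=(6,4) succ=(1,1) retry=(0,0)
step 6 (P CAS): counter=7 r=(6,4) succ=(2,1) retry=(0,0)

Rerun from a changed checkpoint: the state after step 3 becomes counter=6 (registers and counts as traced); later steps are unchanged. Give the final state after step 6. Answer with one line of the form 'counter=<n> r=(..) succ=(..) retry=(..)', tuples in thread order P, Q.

counter=7 r=(6,4) succ=(1,1) retry=(1,0)

state after step 3 := counter=6 r=(5,4) succ=(0,1) retry=(0,0)
step 4 (P CAS): counter=6 r=(5,4) succ=(0,1) retry=(1,0)
step 5 (P LOAD): counter=6 r=(6,4) succ=(0,1) retry=(1,0)
step 6 (P CAS): counter=7 r=(6,4) succ=(1,1) retry=(1,0)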